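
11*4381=48191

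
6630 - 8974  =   -2344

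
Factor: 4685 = 5^1 * 937^1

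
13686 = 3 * 4562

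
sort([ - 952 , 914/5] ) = [ - 952, 914/5]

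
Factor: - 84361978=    - 2^1*67^1*629567^1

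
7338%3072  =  1194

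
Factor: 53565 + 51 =2^4*3^1*1117^1 = 53616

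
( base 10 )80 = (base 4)1100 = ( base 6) 212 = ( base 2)1010000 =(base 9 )88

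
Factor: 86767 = 86767^1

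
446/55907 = 446/55907= 0.01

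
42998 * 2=85996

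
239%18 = 5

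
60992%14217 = 4124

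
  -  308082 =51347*(  -  6 ) 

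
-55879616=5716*( - 9776) 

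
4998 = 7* 714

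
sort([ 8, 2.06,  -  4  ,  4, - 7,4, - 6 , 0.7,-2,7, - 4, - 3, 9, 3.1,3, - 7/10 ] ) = [ - 7,-6, -4, - 4,-3, - 2, - 7/10,0.7, 2.06,3, 3.1, 4, 4,7,  8,9] 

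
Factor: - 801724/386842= - 2^1 * 7^1*11^1*19^1*127^(-1 )*137^1*1523^ ( - 1) = -400862/193421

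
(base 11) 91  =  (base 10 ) 100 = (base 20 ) 50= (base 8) 144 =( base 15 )6A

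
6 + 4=10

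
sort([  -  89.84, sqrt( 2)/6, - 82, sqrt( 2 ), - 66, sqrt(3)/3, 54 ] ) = [ - 89.84, - 82 ,  -  66,sqrt ( 2)/6, sqrt( 3 )/3, sqrt (2 ),  54 ]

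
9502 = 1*9502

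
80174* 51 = 4088874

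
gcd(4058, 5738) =2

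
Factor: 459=3^3*17^1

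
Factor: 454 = 2^1*227^1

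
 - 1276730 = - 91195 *14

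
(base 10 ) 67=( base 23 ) 2l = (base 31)25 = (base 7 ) 124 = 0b1000011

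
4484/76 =59 = 59.00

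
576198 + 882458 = 1458656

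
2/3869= 2/3869 =0.00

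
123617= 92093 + 31524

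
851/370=2 +3/10 = 2.30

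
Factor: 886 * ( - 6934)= - 2^2*443^1*3467^1 = - 6143524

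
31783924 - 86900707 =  - 55116783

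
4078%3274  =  804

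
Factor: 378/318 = 3^2*7^1*53^( - 1) = 63/53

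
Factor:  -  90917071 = - 7^1*17^1*19^1 * 79^1 * 509^1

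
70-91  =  -21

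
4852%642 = 358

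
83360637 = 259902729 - 176542092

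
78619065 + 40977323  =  119596388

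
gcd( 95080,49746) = 2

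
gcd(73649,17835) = 1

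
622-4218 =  -3596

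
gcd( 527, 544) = 17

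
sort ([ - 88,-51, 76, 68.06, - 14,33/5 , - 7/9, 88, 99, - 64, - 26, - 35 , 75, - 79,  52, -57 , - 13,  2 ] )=[ - 88, - 79 ,-64,-57, - 51, - 35, - 26,  -  14, - 13, - 7/9 , 2,33/5,52, 68.06, 75,76, 88,99 ]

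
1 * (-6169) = -6169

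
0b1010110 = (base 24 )3E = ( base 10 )86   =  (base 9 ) 105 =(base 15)5b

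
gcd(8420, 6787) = 1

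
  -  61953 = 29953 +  - 91906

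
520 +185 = 705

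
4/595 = 4/595 =0.01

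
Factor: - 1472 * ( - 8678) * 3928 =50176334848 = 2^10*23^1 * 491^1 * 4339^1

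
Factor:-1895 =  - 5^1*379^1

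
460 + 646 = 1106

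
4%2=0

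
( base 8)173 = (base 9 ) 146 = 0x7b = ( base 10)123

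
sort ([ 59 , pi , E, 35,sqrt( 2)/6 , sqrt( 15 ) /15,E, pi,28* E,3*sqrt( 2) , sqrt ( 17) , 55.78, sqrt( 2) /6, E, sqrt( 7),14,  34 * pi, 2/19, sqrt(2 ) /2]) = [ 2/19, sqrt( 2 )/6, sqrt ( 2 ) /6,sqrt ( 15) /15, sqrt( 2 ) /2 , sqrt(7 ),E,E,E,pi, pi,sqrt(17) , 3*sqrt ( 2),14,35, 55.78 , 59,28*E, 34*pi] 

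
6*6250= 37500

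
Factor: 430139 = 430139^1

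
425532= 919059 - 493527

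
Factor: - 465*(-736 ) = 2^5*3^1*5^1*23^1*31^1 = 342240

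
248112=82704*3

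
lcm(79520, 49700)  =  397600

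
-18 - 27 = -45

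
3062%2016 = 1046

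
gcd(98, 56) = 14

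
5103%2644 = 2459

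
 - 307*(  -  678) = 208146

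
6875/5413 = 1 + 1462/5413 = 1.27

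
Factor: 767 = 13^1*59^1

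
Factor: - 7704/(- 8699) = 2^3*3^2*107^1*8699^( - 1 )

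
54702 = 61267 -6565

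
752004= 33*22788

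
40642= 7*5806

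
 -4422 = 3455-7877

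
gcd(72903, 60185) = 1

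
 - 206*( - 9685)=1995110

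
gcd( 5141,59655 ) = 97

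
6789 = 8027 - 1238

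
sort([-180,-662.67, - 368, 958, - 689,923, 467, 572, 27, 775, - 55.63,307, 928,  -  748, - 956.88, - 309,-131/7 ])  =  [ - 956.88, - 748,  -  689, - 662.67, - 368 , - 309,-180,  -  55.63, - 131/7, 27, 307, 467, 572 , 775, 923 , 928,958] 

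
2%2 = 0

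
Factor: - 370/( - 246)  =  185/123 = 3^( - 1) * 5^1*37^1*41^(-1 ) 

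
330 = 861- 531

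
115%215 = 115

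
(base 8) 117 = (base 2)1001111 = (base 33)2d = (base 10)79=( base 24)37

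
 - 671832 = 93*( - 7224)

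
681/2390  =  681/2390 = 0.28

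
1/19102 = 1/19102 = 0.00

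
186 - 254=-68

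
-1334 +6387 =5053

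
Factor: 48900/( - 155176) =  -2^(-1 ) * 3^1*5^2* 7^(  -  1)*17^( - 1 ) = -75/238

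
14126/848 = 16+279/424 =16.66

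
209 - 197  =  12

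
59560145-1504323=58055822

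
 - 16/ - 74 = 8/37 = 0.22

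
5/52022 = 5/52022=0.00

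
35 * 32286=1130010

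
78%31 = 16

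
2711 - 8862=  - 6151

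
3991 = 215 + 3776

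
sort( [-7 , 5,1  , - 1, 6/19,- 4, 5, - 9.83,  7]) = [ - 9.83, - 7 , - 4 , - 1, 6/19, 1,5, 5,7 ] 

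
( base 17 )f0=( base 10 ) 255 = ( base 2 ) 11111111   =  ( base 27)9c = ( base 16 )FF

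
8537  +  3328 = 11865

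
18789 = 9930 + 8859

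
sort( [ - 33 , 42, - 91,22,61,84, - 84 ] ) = [  -  91, -84, - 33,22, 42, 61,84]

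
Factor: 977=977^1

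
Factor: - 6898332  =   - 2^2*3^1*7^1*41^1*2003^1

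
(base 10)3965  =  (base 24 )6L5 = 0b111101111101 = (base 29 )4KL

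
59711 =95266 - 35555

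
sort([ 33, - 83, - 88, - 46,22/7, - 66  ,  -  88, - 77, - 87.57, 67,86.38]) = [-88, - 88 , - 87.57 ,-83, - 77,  -  66, - 46, 22/7,33, 67,86.38] 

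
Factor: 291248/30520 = 334/35= 2^1*5^( - 1)*7^ ( - 1) * 167^1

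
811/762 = 1 + 49/762 = 1.06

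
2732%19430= 2732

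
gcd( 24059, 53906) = 1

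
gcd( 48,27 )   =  3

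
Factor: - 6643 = - 7^1 * 13^1*73^1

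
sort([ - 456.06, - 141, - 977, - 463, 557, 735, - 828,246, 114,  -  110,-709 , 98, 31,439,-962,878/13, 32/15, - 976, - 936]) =[ -977 ,-976, - 962, - 936,  -  828, - 709  , - 463,-456.06, - 141 , - 110 , 32/15,31,878/13,98, 114 , 246, 439, 557,735]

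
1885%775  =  335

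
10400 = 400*26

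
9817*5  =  49085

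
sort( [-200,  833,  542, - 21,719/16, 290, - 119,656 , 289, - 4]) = [  -  200 , - 119,-21, - 4,719/16, 289, 290,542,656,833 ]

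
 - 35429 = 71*( - 499)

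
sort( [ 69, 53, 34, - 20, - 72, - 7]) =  [ - 72, - 20, - 7,34, 53,69]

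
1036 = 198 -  - 838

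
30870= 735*42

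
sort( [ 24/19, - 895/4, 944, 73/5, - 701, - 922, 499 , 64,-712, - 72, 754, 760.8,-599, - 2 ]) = [-922, - 712, - 701, - 599,- 895/4 ,  -  72, - 2, 24/19,73/5, 64,499, 754,760.8, 944]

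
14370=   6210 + 8160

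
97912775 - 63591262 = 34321513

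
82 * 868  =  71176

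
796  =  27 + 769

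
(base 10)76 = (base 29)2i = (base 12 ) 64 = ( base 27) 2M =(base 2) 1001100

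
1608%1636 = 1608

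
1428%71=8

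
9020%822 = 800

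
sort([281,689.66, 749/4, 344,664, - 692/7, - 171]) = [ - 171, - 692/7, 749/4,281, 344,664, 689.66 ] 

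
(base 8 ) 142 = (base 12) 82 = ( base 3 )10122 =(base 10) 98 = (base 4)1202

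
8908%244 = 124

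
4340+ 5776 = 10116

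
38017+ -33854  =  4163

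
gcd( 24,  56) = 8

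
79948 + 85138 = 165086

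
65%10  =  5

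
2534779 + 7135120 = 9669899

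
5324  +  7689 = 13013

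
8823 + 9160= 17983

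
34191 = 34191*1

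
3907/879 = 3907/879 = 4.44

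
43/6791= 43/6791 = 0.01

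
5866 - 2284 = 3582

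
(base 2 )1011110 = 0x5E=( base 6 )234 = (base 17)59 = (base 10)94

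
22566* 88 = 1985808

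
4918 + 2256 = 7174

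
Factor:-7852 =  - 2^2*13^1 * 151^1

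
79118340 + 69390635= 148508975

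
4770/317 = 4770/317 =15.05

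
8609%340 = 109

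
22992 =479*48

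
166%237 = 166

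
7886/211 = 37 + 79/211 = 37.37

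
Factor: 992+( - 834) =158 = 2^1*79^1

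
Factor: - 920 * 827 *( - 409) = 311183560 = 2^3*5^1  *  23^1*409^1*827^1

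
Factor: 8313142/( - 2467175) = - 2^1*5^( - 2) *29^( - 1)*41^(  -  1)*83^ ( - 1)*4156571^1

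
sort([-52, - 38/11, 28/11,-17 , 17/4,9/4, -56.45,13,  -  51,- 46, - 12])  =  [ - 56.45,-52,-51, - 46, - 17,- 12, - 38/11, 9/4,28/11,17/4,13 ] 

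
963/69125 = 963/69125 = 0.01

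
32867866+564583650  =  597451516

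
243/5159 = 243/5159=0.05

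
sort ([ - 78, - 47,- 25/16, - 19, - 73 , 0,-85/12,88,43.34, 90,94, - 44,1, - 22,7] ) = [  -  78 , - 73, - 47, - 44, - 22,-19, - 85/12, - 25/16, 0,1, 7,43.34, 88 , 90,94] 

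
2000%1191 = 809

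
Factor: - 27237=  - 3^1*7^1*1297^1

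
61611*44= 2710884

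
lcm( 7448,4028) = 394744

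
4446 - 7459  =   - 3013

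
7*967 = 6769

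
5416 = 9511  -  4095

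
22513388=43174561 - 20661173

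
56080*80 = 4486400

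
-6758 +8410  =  1652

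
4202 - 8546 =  - 4344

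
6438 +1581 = 8019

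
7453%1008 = 397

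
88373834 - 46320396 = 42053438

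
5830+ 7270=13100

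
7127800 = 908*7850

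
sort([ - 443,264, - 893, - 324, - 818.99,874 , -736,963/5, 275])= [ - 893,  -  818.99, - 736, - 443, - 324, 963/5, 264, 275, 874] 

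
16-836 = - 820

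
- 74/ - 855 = 74/855 =0.09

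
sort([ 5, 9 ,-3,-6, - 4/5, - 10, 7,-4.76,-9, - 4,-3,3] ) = [ - 10, -9, - 6, - 4.76, - 4,- 3,-3,  -  4/5,  3,5 , 7,9 ] 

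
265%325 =265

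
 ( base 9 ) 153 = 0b10000001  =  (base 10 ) 129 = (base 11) 108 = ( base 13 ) 9C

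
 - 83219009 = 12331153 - 95550162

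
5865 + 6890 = 12755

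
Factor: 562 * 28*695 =10936520= 2^3 * 5^1*7^1*139^1*281^1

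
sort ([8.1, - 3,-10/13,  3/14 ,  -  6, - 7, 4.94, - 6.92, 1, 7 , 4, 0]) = [-7, - 6.92, - 6,- 3, - 10/13, 0,3/14, 1, 4, 4.94,  7,8.1]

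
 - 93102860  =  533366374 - 626469234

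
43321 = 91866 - 48545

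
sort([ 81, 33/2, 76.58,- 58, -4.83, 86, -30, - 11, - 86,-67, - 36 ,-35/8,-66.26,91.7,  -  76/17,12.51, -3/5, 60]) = [  -  86, - 67, - 66.26 , - 58,-36, -30, -11, - 4.83,-76/17, - 35/8,-3/5,  12.51,33/2, 60,76.58 , 81, 86, 91.7]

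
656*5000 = 3280000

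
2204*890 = 1961560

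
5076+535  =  5611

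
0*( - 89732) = 0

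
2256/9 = 752/3 = 250.67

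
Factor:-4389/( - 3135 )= 7/5=5^( - 1 )*7^1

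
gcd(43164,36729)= 99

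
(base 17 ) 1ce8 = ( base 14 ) 3203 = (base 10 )8627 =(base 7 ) 34103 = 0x21b3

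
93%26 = 15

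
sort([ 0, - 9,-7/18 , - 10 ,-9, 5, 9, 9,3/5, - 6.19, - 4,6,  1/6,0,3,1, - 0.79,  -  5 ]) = [- 10, - 9,- 9, - 6.19,-5,-4 , -0.79, - 7/18,0,0,1/6,3/5,1,3,5,6,9,9 ]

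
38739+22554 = 61293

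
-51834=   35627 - 87461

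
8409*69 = 580221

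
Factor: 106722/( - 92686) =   -  3^2*7^2 * 383^( - 1 ) = -441/383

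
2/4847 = 2/4847 = 0.00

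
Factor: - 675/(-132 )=225/44 = 2^( - 2) * 3^2*5^2*11^( - 1 )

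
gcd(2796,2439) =3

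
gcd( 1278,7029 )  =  639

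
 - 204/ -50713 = 204/50713 = 0.00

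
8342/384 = 4171/192 = 21.72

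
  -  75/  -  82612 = 75/82612 = 0.00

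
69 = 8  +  61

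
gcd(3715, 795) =5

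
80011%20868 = 17407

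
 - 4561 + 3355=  - 1206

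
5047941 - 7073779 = -2025838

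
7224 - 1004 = 6220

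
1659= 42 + 1617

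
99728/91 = 1095 + 83/91 = 1095.91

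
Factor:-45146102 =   -  2^1*23^1*981437^1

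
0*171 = 0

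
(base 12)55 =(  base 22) 2L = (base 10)65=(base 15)45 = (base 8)101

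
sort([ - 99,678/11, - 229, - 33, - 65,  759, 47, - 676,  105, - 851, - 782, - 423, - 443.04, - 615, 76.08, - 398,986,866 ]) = [ - 851 , - 782, - 676,  -  615, - 443.04, - 423, - 398, - 229,-99,-65 , - 33,47,678/11,  76.08,105,759,866,986 ]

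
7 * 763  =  5341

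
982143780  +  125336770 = 1107480550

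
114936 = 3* 38312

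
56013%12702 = 5205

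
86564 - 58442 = 28122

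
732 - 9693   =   - 8961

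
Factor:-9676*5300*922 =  - 47282741600 = - 2^5*5^2 *41^1*53^1*59^1*461^1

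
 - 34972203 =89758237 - 124730440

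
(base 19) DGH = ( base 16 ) 1396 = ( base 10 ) 5014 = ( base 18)F8A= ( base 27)6nj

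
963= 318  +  645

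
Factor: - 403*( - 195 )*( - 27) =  - 3^4*5^1*13^2*31^1 = - 2121795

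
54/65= 54/65=0.83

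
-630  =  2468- 3098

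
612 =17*36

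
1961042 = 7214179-5253137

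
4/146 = 2/73  =  0.03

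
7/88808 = 7/88808 = 0.00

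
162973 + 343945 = 506918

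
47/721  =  47/721 = 0.07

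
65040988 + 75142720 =140183708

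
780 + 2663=3443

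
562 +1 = 563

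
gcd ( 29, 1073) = 29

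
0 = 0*506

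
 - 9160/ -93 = 9160/93= 98.49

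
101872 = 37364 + 64508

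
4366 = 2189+2177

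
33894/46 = 736+19/23 = 736.83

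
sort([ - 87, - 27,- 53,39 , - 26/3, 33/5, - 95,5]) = [ - 95, - 87, - 53,- 27,-26/3,5,33/5,  39] 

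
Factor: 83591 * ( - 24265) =  -  5^1*23^1*211^1*83591^1=- 2028335615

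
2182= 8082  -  5900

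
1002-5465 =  - 4463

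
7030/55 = 1406/11= 127.82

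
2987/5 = 597 + 2/5  =  597.40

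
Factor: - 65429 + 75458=10029  =  3^1*3343^1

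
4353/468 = 9 + 47/156 = 9.30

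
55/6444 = 55/6444 = 0.01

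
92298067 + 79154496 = 171452563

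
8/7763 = 8/7763 = 0.00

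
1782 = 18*99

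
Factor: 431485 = 5^1 * 86297^1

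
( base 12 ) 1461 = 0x949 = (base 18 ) 761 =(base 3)10021001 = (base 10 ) 2377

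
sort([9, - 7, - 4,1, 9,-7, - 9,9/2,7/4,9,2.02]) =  [ - 9,-7, - 7, - 4,1,7/4 , 2.02, 9/2,  9 , 9,9 ]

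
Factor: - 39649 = -31^1 * 1279^1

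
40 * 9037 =361480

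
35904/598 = 60 + 12/299 = 60.04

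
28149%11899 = 4351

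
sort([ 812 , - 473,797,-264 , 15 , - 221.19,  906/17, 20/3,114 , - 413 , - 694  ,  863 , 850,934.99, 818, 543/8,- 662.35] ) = [ - 694, - 662.35,-473 ,  -  413, - 264, - 221.19,20/3 , 15, 906/17,543/8, 114, 797,812, 818,850, 863,934.99]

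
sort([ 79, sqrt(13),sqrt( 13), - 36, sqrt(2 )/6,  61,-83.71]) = [-83.71, - 36, sqrt(2)/6,  sqrt( 13),  sqrt ( 13 ),61, 79]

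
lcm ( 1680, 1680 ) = 1680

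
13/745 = 13/745 = 0.02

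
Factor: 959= 7^1  *  137^1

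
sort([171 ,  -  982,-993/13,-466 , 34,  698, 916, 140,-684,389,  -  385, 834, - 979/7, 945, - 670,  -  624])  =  [ - 982,-684, - 670, - 624, - 466,  -  385, - 979/7, - 993/13,34,140, 171 , 389 , 698, 834, 916, 945] 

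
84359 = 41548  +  42811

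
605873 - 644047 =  - 38174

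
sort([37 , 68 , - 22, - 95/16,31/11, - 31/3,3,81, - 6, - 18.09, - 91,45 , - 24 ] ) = [ - 91, - 24 , - 22, - 18.09 , - 31/3, - 6, - 95/16, 31/11,  3,  37,45,68,81 ] 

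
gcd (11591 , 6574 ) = 173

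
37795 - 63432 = -25637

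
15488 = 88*176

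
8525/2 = 8525/2 = 4262.50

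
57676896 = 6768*8522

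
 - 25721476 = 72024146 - 97745622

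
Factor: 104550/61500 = 2^( - 1)*5^( - 1 ) * 17^1=17/10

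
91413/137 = 91413/137 = 667.25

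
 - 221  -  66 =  - 287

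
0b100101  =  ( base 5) 122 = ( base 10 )37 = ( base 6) 101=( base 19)1I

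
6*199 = 1194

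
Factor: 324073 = 324073^1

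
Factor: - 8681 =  - 8681^1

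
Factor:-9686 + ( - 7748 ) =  -17434  =  -2^1*23^1*379^1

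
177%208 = 177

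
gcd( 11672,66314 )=2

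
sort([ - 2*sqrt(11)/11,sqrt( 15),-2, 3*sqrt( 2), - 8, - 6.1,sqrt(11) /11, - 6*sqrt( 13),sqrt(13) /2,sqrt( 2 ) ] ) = [ - 6*sqrt(13 ), - 8, - 6.1, - 2, - 2*sqrt( 11)/11,sqrt( 11 ) /11,sqrt( 2 ), sqrt( 13 )/2,sqrt ( 15),  3*sqrt( 2)]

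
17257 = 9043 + 8214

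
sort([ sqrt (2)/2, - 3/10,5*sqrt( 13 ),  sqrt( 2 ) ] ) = [ - 3/10, sqrt ( 2 ) /2,sqrt(2), 5 *sqrt ( 13)]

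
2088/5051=2088/5051 = 0.41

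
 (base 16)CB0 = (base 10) 3248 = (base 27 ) 4c8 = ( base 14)1280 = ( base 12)1a68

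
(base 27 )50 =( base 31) 4b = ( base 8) 207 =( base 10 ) 135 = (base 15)90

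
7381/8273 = 7381/8273 = 0.89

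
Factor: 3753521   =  59^1*113^1 * 563^1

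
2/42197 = 2/42197 = 0.00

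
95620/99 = 965+85/99 = 965.86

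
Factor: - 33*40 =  - 1320 = - 2^3*3^1*5^1 * 11^1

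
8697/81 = 2899/27= 107.37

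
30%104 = 30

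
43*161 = 6923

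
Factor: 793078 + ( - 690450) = 102628= 2^2 *25657^1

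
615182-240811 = 374371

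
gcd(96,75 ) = 3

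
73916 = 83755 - 9839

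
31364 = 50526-19162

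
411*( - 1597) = - 656367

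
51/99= 17/33 = 0.52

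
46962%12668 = 8958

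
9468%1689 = 1023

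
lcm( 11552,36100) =288800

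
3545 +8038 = 11583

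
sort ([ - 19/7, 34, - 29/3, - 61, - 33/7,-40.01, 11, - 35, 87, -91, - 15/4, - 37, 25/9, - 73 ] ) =[ - 91,-73, - 61,  -  40.01, - 37,-35, - 29/3, - 33/7,-15/4, - 19/7, 25/9, 11,34,87] 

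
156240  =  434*360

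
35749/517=69 + 76/517 = 69.15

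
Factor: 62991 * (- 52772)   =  -3324161052 = - 2^2 * 3^3 * 79^1 * 167^1*2333^1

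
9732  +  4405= 14137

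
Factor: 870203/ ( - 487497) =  - 3^( - 1)*29^1*37^1*811^1*162499^( - 1)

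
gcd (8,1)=1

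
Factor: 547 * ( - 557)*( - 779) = 19^1*41^1*547^1*557^1 = 237344941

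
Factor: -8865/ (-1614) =2^( - 1)*3^1 * 5^1* 197^1 *269^(-1) = 2955/538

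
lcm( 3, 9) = 9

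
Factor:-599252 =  - 2^2*37^1  *  4049^1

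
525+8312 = 8837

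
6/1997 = 6/1997 = 0.00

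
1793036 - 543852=1249184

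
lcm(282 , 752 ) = 2256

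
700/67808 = 175/16952  =  0.01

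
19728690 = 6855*2878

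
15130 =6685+8445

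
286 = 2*143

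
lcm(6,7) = 42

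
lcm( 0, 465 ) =0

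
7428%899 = 236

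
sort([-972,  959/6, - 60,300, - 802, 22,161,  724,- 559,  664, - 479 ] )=[ - 972 , - 802, - 559, - 479, - 60, 22,959/6, 161,300, 664, 724]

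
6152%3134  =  3018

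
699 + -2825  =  -2126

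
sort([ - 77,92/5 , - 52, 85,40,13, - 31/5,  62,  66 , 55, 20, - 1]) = [ - 77, - 52, - 31/5 , - 1,13, 92/5,20,40,55,62, 66,  85] 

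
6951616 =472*14728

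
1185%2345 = 1185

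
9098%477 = 35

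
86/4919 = 86/4919 = 0.02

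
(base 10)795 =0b1100011011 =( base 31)pk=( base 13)492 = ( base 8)1433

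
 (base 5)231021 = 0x2045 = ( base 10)8261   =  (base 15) 26ab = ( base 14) 3021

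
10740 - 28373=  - 17633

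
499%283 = 216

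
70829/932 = 75 + 929/932 = 76.00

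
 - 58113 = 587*( - 99 )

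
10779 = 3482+7297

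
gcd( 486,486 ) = 486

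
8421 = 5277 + 3144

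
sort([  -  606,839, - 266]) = [ - 606, - 266, 839] 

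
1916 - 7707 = - 5791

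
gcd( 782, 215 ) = 1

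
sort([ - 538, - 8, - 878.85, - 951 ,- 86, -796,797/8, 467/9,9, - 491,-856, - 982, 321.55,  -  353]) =[ - 982,-951, - 878.85, - 856 , - 796, - 538, - 491, - 353, - 86, -8,9,467/9,797/8, 321.55]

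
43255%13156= 3787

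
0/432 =0  =  0.00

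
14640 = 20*732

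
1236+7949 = 9185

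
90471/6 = 15078 + 1/2= 15078.50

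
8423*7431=62591313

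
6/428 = 3/214 =0.01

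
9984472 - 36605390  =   - 26620918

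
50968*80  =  4077440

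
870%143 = 12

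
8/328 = 1/41 = 0.02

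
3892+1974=5866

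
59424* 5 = 297120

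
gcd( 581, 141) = 1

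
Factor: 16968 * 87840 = 1490469120 =2^8*3^3*5^1*7^1*61^1* 101^1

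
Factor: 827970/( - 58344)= - 2^( - 2)*5^1*17^(-1)*193^1 = - 965/68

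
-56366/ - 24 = 2348+7/12=2348.58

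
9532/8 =1191 + 1/2 = 1191.50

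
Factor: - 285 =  - 3^1*5^1*19^1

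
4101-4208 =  - 107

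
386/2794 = 193/1397 =0.14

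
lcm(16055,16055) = 16055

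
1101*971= 1069071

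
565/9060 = 113/1812 = 0.06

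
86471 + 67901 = 154372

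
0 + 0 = 0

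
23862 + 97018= 120880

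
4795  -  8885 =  -4090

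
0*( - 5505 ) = 0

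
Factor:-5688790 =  - 2^1*5^1*19^1 * 79^1*379^1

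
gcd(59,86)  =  1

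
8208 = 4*2052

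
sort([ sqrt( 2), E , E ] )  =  [sqrt(2), E,E] 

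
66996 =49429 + 17567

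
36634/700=52 + 117/350 = 52.33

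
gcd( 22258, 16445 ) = 1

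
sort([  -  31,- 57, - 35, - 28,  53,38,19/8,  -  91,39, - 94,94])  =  [ - 94, - 91,-57, - 35, - 31, - 28, 19/8,38, 39, 53,94]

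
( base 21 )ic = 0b110000110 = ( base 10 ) 390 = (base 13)240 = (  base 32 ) C6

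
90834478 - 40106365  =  50728113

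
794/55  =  794/55 = 14.44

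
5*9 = 45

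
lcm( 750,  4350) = 21750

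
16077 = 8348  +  7729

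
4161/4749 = 1387/1583  =  0.88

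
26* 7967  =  207142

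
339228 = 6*56538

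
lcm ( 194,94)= 9118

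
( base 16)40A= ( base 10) 1034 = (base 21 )275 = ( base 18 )338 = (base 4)100022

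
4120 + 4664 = 8784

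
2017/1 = 2017 = 2017.00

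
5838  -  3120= 2718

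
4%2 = 0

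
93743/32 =93743/32=   2929.47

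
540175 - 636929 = -96754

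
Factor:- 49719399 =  - 3^1*23^1*720571^1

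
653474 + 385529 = 1039003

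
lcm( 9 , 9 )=9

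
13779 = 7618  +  6161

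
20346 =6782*3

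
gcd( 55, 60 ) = 5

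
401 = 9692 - 9291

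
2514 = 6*419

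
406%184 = 38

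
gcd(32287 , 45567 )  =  83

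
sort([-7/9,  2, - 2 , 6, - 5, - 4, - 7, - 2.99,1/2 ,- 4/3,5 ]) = [  -  7, - 5, - 4,  -  2.99 , - 2, - 4/3, - 7/9, 1/2, 2, 5,  6] 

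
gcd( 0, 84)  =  84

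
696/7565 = 696/7565 = 0.09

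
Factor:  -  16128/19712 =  - 9/11 = - 3^2 * 11^(- 1 ) 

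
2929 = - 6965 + 9894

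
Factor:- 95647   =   - 101^1*947^1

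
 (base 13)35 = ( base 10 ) 44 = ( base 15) 2E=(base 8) 54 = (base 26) 1i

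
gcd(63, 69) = 3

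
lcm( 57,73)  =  4161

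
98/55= 1  +  43/55 = 1.78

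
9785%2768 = 1481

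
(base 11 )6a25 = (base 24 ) g07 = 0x2407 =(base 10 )9223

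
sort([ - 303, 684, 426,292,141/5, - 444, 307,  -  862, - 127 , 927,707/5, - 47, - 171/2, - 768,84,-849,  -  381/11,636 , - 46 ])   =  [ -862, - 849,-768  , - 444,-303, - 127, - 171/2 , - 47, - 46, - 381/11 , 141/5,84,707/5, 292, 307, 426,636,684,927]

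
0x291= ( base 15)2dc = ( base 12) 469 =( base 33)JU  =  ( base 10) 657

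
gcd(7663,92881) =1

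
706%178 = 172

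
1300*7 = 9100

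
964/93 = 964/93 = 10.37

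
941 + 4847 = 5788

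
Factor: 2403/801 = 3^1 = 3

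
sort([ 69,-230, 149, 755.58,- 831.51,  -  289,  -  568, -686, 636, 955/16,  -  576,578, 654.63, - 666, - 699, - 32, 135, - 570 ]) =[ - 831.51 , - 699, - 686, - 666, - 576,-570, - 568,  -  289, - 230, - 32, 955/16, 69,135 , 149, 578,636,654.63, 755.58]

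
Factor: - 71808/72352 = - 2^2*3^1*7^( - 1)*11^1*19^( - 1)  =  - 132/133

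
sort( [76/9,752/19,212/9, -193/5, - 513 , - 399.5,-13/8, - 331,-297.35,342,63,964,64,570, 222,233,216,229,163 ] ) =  [- 513,- 399.5, - 331,-297.35, - 193/5, - 13/8,76/9,  212/9,752/19,63,64, 163,  216,222,229,233,  342,570,964]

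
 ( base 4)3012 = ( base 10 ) 198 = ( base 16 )C6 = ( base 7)402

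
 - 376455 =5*( - 75291)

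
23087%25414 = 23087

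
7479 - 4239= 3240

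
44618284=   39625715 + 4992569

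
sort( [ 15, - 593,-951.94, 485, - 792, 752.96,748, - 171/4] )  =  [ - 951.94, - 792, - 593, - 171/4,  15,485,748,752.96 ]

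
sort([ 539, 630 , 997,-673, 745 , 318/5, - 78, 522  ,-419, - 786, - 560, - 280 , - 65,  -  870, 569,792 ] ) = [-870, -786,-673,-560, - 419,-280, - 78,-65  ,  318/5, 522,539, 569,630,745,792, 997]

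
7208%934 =670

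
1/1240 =1/1240 = 0.00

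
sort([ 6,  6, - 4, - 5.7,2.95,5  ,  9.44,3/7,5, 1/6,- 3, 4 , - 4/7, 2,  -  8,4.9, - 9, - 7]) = [ - 9, - 8, - 7, - 5.7,-4, - 3,-4/7, 1/6, 3/7,2,2.95,4,4.9,5, 5, 6 , 6 , 9.44 ]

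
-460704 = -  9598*48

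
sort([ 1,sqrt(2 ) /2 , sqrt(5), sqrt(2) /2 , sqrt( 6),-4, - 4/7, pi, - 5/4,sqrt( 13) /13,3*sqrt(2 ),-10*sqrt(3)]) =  [-10*sqrt(3 ), - 4,  -  5/4, - 4/7, sqrt(13 )/13, sqrt (2)/2, sqrt(2 )/2,1,sqrt( 5 ),sqrt( 6),pi , 3 * sqrt(2 )]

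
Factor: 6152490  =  2^1*3^3*5^1*22787^1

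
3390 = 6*565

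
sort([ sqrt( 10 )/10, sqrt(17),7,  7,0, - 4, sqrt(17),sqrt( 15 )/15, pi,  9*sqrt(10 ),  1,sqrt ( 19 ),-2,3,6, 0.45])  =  [- 4,-2, 0,sqrt(15) /15,sqrt ( 10 )/10, 0.45,1 , 3,pi, sqrt(17), sqrt ( 17), sqrt( 19),  6,7,7,9*sqrt ( 10 )]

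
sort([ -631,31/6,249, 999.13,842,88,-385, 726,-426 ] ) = [-631, - 426, - 385,31/6, 88, 249,726,842,999.13]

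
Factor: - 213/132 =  - 71/44 = - 2^ (  -  2)*11^( - 1 ) * 71^1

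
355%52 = 43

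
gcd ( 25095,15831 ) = 3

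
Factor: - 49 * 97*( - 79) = 7^2*79^1*  97^1  =  375487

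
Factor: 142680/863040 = 41/248 = 2^( - 3) * 31^( - 1 ) *41^1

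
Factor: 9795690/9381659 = 2^1 * 3^2 *5^1*7^ ( - 1)*31^1*3511^1*1340237^( - 1)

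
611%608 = 3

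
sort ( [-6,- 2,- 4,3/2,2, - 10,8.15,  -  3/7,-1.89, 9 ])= [  -  10, - 6,-4, - 2,-1.89,-3/7 , 3/2,2, 8.15,9] 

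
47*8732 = 410404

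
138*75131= 10368078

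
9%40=9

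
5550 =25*222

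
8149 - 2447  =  5702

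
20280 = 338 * 60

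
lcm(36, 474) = 2844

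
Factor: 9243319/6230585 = 5^ ( - 1 )*17^( - 1)*23^ ( - 1)*3187^(  -  1)*9243319^1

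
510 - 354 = 156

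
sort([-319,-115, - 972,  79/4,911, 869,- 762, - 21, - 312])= [ - 972, - 762,-319, - 312,-115,- 21,  79/4, 869, 911 ] 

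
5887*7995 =47066565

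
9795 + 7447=17242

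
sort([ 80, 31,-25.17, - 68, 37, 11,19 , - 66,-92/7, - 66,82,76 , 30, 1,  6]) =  [ - 68,-66, - 66 , - 25.17 , - 92/7, 1, 6,11,19 , 30, 31,37,76,  80 , 82]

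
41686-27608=14078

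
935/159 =935/159 = 5.88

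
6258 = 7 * 894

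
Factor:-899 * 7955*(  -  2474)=17692922330 = 2^1*5^1 * 29^1*31^1*37^1 * 43^1 * 1237^1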